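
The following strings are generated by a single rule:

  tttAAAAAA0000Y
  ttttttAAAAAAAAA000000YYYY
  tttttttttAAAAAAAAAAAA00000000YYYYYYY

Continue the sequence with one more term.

Reading off run lengths: t runs 3, 6, 9; A runs 6, 9, 12; 0 runs 4, 6, 8; Y runs 1, 4, 7 — each is linear in n (n = 1, 2, …).
For the next term, n = 4, so the run lengths are 12, 15, 10, 10.

ttttttttttttAAAAAAAAAAAAAAA0000000000YYYYYYYYYY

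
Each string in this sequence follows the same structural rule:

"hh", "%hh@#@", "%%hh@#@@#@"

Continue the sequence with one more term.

%%%hh@#@@#@@#@

Each term wraps the previous one in % on the left and @#@ on the right.
One more step from %%hh@#@@#@ gives the answer.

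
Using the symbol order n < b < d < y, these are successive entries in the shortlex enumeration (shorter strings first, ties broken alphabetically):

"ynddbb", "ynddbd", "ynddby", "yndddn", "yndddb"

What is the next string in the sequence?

The successor of yndddb increments the rightmost position that isn't already y and resets every position after it to n.

yndddd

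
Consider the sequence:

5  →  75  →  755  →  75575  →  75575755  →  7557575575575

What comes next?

755757557557575575755

From term 3 onward, concatenate the last term with the second-to-last: 75·5 = 755, 755·75 = 75575, …
So term 7 is 7557575575575·75575755.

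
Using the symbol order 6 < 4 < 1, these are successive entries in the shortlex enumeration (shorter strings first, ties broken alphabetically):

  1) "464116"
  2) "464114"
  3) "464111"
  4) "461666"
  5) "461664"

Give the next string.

461661

Find the rightmost character of 461664 below 1, bump it to the next letter, and reset everything to its right to 6.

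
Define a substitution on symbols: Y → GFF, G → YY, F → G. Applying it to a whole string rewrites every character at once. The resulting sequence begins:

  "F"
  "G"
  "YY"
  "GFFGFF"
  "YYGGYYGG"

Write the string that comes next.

GFFGFFYYYYGFFGFFYYYY

Apply φ to YYGGYYGG symbol by symbol: Y→GFF, Y→GFF, G→YY, G→YY, Y→GFF, Y→GFF, G→YY, G→YY; joined: GFF GFF YY YY GFF GFF YY YY.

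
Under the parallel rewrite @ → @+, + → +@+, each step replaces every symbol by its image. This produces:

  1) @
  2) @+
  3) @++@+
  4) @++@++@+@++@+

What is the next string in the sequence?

Rewriting the 13 symbols of @++@++@+@++@+ one by one yields @+ +@+ +@+ @+ +@+ +@+ @+ +@+ @+ +@+ +@+ @+ +@+; concatenated:

@++@++@+@++@++@+@++@+@++@++@+@++@+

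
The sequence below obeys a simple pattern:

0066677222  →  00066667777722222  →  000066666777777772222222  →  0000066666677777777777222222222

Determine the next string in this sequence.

00000066666667777777777777722222222222

The n-th term is n+1 0's then n+2 6's then 3n-1 7's then 2n+1 2's (n = 1, 2, …).
At n = 5 the blocks have lengths 6, 7, 14, 11.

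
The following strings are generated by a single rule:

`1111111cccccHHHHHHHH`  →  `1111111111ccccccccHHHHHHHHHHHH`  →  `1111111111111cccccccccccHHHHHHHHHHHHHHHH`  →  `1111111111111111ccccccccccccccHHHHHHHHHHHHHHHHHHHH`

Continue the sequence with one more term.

The n-th term is 3n+1 1's then 3n-1 c's then 4n H's, where the shown terms are n = 2, 3, 4, 5.
At n = 6 the blocks have lengths 19, 17, 24.

1111111111111111111cccccccccccccccccHHHHHHHHHHHHHHHHHHHHHHHH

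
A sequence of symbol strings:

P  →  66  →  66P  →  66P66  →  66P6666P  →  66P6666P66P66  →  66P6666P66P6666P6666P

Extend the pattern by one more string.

This is a Fibonacci-style word recurrence s(k) = s(k−1)·s(k−2): e.g. 66·P = 66P.
So term 8 is 66P6666P66P6666P6666P·66P6666P66P66.

66P6666P66P6666P6666P66P6666P66P66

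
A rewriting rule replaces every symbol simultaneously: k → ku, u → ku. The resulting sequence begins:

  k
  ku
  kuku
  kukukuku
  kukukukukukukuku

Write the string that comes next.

kukukukukukukukukukukukukukukuku

Applying the rule to each of the 16 symbols of kukukukukukukuku gives the pieces ku ku ku ku ku ku ku ku ku ku ku ku ku ku ku ku, which concatenate to the answer.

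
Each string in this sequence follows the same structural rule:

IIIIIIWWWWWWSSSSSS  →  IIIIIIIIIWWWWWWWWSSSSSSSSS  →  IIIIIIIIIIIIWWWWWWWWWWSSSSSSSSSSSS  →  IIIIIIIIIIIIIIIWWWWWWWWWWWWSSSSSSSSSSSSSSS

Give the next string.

Term n consists of 3n I's, followed by 2n+2 W's, followed by 3n S's, where the shown terms are n = 2, 3, 4, 5.
For the next term, n = 6, so the run lengths are 18, 14, 18.

IIIIIIIIIIIIIIIIIIWWWWWWWWWWWWWWSSSSSSSSSSSSSSSSSS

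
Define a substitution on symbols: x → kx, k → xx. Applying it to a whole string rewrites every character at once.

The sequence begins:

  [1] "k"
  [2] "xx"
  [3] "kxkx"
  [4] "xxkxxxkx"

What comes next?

kxkxxxkxkxkxxxkx

Apply φ to xxkxxxkx symbol by symbol: x→kx, x→kx, k→xx, x→kx, x→kx, x→kx, k→xx, x→kx; joined: kx kx xx kx kx kx xx kx.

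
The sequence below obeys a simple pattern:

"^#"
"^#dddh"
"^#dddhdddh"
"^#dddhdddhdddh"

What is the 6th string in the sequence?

^#dddhdddhdddhdddhdddh

Every step adds dddh to the end: s(k+1) = s(k)·dddh.
From ^#dddhdddhdddh, 2 further steps: ^#dddhdddhdddh → ^#dddhdddhdddhdddh → (answer).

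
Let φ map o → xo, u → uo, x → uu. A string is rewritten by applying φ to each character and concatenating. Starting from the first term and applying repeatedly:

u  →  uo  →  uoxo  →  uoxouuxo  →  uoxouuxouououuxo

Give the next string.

Rewriting the 16 symbols of uoxouuxouououuxo one by one yields uo xo uu xo uo uo uu xo uo xo uo xo uo uo uu xo; concatenated:

uoxouuxouououuxouoxouoxouououuxo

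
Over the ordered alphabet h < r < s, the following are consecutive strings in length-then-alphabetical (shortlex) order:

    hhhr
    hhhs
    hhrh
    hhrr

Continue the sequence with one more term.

hhrs

The successor of hhrr increments the rightmost position that isn't already s and resets every position after it to h.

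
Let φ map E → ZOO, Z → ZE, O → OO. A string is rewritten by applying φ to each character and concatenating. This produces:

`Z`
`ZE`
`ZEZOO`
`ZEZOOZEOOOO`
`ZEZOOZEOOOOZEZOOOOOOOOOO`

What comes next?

Rewriting the 24 symbols of ZEZOOZEOOOOZEZOOOOOOOOOO one by one yields ZE ZOO ZE OO OO ZE ZOO OO OO OO OO ZE ZOO ZE OO OO OO OO OO OO OO OO OO OO; concatenated:

ZEZOOZEOOOOZEZOOOOOOOOOOZEZOOZEOOOOOOOOOOOOOOOOOOOO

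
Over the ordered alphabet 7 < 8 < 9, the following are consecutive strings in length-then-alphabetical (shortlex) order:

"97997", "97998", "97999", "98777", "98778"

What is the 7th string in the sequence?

Continuing the enumeration 2 steps past 98778: 98778 → 98779 → (answer).

98787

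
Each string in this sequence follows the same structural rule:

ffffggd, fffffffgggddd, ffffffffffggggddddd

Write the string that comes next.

Reading off run lengths: f runs 4, 7, 10; g runs 2, 3, 4; d runs 1, 3, 5 — each is linear in n (n = 1, 2, …).
Setting n = 4 gives 13, 5, 7 characters in each block.

fffffffffffffgggggddddddd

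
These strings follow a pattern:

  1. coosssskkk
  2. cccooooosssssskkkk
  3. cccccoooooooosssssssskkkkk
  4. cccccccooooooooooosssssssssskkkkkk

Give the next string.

cccccccccoooooooooooooosssssssssssskkkkkkk

The n-th term is 2n-1 c's then 3n-1 o's then 2n+2 s's then n+2 k's (n = 1, 2, …).
Setting n = 5 gives 9, 14, 12, 7 characters in each block.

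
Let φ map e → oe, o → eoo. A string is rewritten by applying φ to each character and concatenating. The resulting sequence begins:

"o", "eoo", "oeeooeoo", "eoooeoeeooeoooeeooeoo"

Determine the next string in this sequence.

Rewriting the 21 symbols of eoooeoeeooeoooeeooeoo one by one yields oe eoo eoo eoo oe eoo oe oe eoo eoo oe eoo eoo eoo oe oe eoo eoo oe eoo eoo; concatenated:

oeeooeooeoooeeoooeoeeooeoooeeooeooeoooeoeeooeoooeeooeoo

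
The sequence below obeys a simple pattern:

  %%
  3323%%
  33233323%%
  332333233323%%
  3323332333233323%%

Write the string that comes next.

Each term is the previous one with 3323 prepended.
Applying this once more to 3323332333233323%%:

33233323332333233323%%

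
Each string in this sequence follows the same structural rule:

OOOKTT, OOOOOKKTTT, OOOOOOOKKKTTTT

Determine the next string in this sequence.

Term n consists of 2n+1 O's, followed by n K's, followed by n+1 T's (n = 1, 2, …).
Setting n = 4 gives 9, 4, 5 characters in each block.

OOOOOOOOOKKKKTTTTT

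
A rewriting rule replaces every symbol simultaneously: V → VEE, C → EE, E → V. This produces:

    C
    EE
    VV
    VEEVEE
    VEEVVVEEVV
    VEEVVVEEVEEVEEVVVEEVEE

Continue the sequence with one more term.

Applying the rule to each of the 22 symbols of VEEVVVEEVEEVEEVVVEEVEE gives the pieces VEE V V VEE VEE VEE V V VEE V V VEE V V VEE VEE VEE V V VEE V V, which concatenate to the answer.

VEEVVVEEVEEVEEVVVEEVVVEEVVVEEVEEVEEVVVEEVV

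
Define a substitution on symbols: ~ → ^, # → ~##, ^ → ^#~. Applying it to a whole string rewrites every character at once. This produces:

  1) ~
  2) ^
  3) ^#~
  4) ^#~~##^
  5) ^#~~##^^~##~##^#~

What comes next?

Replace each of the 17 characters of ^#~~##^^~##~##^#~ in place — ^#~ ~## ^ ^ ~## ~## ^#~ ^#~ ^ ~## ~## ^ ~## ~## ^#~ ~## ^ — and concatenate.

^#~~##^^~##~##^#~^#~^~##~##^~##~##^#~~##^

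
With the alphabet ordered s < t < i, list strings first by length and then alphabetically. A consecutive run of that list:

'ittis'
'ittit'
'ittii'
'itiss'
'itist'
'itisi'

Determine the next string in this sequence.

itits

Treat itisi as a base-3 numeral over the given alphabet and add one, carrying through any trailing i's.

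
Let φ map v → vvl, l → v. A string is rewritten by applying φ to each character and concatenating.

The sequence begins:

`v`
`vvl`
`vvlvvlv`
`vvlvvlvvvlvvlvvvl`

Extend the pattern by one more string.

Rewriting the 17 symbols of vvlvvlvvvlvvlvvvl one by one yields vvl vvl v vvl vvl v vvl vvl vvl v vvl vvl v vvl vvl vvl v; concatenated:

vvlvvlvvvlvvlvvvlvvlvvlvvvlvvlvvvlvvlvvlv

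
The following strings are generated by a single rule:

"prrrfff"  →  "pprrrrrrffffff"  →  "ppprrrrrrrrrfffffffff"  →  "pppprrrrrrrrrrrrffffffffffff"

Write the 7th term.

Term n consists of n p's, followed by 3n r's, followed by 3n f's (n = 1, 2, …).
At n = 7 the blocks have lengths 7, 21, 21.

ppppppprrrrrrrrrrrrrrrrrrrrrfffffffffffffffffffff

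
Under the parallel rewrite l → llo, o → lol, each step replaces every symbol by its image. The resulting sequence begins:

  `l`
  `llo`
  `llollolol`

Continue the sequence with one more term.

llollololllollololllololllo

Apply φ to llollolol symbol by symbol: l→llo, l→llo, o→lol, l→llo, l→llo, o→lol, l→llo, o→lol, l→llo; joined: llo llo lol llo llo lol llo lol llo.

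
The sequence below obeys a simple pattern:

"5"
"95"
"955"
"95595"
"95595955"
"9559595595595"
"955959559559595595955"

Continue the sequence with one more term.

9559595595595955959559559595595595

This is a Fibonacci-style word recurrence s(k) = s(k−1)·s(k−2): e.g. 95·5 = 955.
Continuing: 955959559559595595955 · 9559595595595 gives term 8.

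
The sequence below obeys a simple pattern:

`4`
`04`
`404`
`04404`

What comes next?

40404404

This is a Fibonacci-style word recurrence s(k) = s(k−2)·s(k−1): e.g. 4·04 = 404.
The next term joins 404 and 04404.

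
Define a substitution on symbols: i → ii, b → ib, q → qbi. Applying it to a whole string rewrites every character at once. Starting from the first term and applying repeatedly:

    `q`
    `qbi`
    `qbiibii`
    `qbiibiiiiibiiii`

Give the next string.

Rewriting the 15 symbols of qbiibiiiiibiiii one by one yields qbi ib ii ii ib ii ii ii ii ii ib ii ii ii ii; concatenated:

qbiibiiiiibiiiiiiiiiiibiiiiiiii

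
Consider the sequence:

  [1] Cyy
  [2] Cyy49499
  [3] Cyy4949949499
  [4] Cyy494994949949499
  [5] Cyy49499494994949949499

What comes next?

The strings grow by a fixed suffix 49499 each time.
One more step from Cyy49499494994949949499 gives the answer.

Cyy4949949499494994949949499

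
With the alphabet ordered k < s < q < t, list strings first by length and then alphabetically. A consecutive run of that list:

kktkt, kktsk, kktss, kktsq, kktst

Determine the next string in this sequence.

Treat kktst as a base-4 numeral over the given alphabet and add one, carrying through any trailing t's.

kktqk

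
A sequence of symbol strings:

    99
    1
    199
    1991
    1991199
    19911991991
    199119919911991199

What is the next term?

19911991991199119919911991991

Each term (from the third on) is the previous term followed by the one before it: term 3 = 1·99 = 199.
The next term joins 199119919911991199 and 19911991991.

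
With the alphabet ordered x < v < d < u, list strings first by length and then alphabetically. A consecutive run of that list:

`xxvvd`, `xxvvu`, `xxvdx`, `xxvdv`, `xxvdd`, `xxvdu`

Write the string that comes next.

xxvux

Treat xxvdu as a base-4 numeral over the given alphabet and add one, carrying through any trailing u's.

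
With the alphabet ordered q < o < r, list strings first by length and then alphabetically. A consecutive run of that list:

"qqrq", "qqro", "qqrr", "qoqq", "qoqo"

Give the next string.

The successor of qoqo increments the rightmost position that isn't already r and resets every position after it to q.

qoqr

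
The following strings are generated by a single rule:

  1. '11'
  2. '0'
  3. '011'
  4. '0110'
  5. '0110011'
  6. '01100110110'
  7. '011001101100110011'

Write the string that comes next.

This is a Fibonacci-style word recurrence s(k) = s(k−1)·s(k−2): e.g. 0·11 = 011.
The next term joins 011001101100110011 and 01100110110.

01100110110011001101100110110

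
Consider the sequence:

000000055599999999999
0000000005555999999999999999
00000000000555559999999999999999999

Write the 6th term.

00000000000000000555555559999999999999999999999999999999

Reading off run lengths: 0 runs 7, 9, 11; 5 runs 3, 4, 5; 9 runs 11, 15, 19 — each is linear in n, where the shown terms are n = 3, 4, 5.
Setting n = 8 gives 17, 8, 31 characters in each block.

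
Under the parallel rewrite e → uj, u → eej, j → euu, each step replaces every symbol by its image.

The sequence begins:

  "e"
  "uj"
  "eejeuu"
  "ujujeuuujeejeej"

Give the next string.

Replace each of the 15 characters of ujujeuuujeejeej in place — eej euu eej euu uj eej eej eej euu uj uj euu uj uj euu — and concatenate.

eejeuueejeuuujeejeejeejeuuujujeuuujujeuu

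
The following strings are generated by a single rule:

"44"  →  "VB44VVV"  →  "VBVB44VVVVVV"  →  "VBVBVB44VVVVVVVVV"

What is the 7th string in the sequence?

Every step adds VB to the front and VVV to the end of the previous string.
From VBVBVB44VVVVVVVVV, 3 further steps: VBVBVB44VVVVVVVVV → VBVBVBVB44VVVVVVVVVVVV → VBVBVBVBVB44VVVVVVVVVVVVVVV → (answer).

VBVBVBVBVBVB44VVVVVVVVVVVVVVVVVV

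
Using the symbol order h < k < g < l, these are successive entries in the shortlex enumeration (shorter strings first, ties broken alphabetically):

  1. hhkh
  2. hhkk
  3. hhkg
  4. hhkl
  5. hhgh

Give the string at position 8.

Advancing 3 positions from hhgh through hhgh → hhgk → hhgg reaches term 8.

hhgl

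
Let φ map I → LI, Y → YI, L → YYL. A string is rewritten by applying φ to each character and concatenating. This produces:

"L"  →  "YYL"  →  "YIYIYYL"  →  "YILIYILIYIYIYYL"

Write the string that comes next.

Replace each of the 15 characters of YILIYILIYIYIYYL in place — YI LI YYL LI YI LI YYL LI YI LI YI LI YI YI YYL — and concatenate.

YILIYYLLIYILIYYLLIYILIYILIYIYIYYL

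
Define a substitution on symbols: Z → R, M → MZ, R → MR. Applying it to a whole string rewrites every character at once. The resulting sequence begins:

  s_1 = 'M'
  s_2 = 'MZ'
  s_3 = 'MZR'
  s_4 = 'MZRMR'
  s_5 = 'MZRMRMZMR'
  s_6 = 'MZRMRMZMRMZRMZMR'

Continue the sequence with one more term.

MZRMRMZMRMZRMZMRMZRMRMZRMZMR

φ(MZRMRMZMRMZRMZMR) expands symbol-by-symbol to MZ R MR MZ MR MZ R MZ MR MZ R MR MZ R MZ MR; joining the 16 pieces gives the next term.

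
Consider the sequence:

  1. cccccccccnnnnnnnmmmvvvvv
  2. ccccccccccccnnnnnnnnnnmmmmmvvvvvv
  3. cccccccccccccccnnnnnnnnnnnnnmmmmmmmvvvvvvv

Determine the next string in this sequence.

Reading off run lengths: c runs 9, 12, 15; n runs 7, 10, 13; m runs 3, 5, 7; v runs 5, 6, 7 — each is linear in n, where the shown terms are n = 2, 3, 4.
Setting n = 5 gives 18, 16, 9, 8 characters in each block.

ccccccccccccccccccnnnnnnnnnnnnnnnnmmmmmmmmmvvvvvvvv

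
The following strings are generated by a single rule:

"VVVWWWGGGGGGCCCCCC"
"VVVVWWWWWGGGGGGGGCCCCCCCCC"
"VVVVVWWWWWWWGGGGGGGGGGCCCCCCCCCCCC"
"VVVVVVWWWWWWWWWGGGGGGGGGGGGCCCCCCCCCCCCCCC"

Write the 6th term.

Reading off run lengths: V runs 3, 4, 5, 6; W runs 3, 5, 7, 9; G runs 6, 8, 10, 12; C runs 6, 9, 12, 15 — each is linear in n, where the shown terms are n = 2, 3, 4, 5.
Setting n = 7 gives 8, 13, 16, 21 characters in each block.

VVVVVVVVWWWWWWWWWWWWWGGGGGGGGGGGGGGGGCCCCCCCCCCCCCCCCCCCCC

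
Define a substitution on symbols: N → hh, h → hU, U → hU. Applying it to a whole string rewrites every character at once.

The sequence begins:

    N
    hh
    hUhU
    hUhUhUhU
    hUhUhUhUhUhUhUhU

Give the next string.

hUhUhUhUhUhUhUhUhUhUhUhUhUhUhUhU

φ(hUhUhUhUhUhUhUhU) expands symbol-by-symbol to hU hU hU hU hU hU hU hU hU hU hU hU hU hU hU hU; joining the 16 pieces gives the next term.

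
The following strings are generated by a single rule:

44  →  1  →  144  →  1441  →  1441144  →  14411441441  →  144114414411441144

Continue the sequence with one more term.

14411441441144114414411441441

This is a Fibonacci-style word recurrence s(k) = s(k−1)·s(k−2): e.g. 1·44 = 144.
Continuing: 144114414411441144 · 14411441441 gives term 8.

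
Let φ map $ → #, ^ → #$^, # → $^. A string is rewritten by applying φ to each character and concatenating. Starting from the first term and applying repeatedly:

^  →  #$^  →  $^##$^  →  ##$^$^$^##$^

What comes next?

Expanding ##$^$^$^##$^: #→$^, #→$^, $→#, ^→#$^, $→#, ^→#$^, $→#, ^→#$^, #→$^, #→$^, $→#, ^→#$^. Concatenated: $^ $^ # #$^ # #$^ # #$^ $^ $^ # #$^.

$^$^##$^##$^##$^$^$^##$^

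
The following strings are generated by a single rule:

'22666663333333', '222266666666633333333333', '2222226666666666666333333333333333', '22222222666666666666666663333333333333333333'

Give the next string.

222222222266666666666666666666633333333333333333333333

The n-th term is 2n 2's then 4n+1 6's then 4n+3 3's (n = 1, 2, …).
For the next term, n = 5, so the run lengths are 10, 21, 23.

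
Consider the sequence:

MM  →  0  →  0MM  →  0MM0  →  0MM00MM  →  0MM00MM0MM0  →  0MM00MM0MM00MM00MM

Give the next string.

From term 3 onward, concatenate the last term with the second-to-last: 0·MM = 0MM, 0MM·0 = 0MM0, …
The next term joins 0MM00MM0MM00MM00MM and 0MM00MM0MM0.

0MM00MM0MM00MM00MM0MM00MM0MM0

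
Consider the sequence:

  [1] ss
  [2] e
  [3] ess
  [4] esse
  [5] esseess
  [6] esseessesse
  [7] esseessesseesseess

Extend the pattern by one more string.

esseessesseesseessesseessesse

This is a Fibonacci-style word recurrence s(k) = s(k−1)·s(k−2): e.g. e·ss = ess.
So term 8 is esseessesseesseess·esseessesse.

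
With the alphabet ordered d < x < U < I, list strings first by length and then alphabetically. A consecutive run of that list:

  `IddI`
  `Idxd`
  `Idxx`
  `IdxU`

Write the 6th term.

Continuing the enumeration 2 steps past IdxU: IdxU → IdxI → (answer).

IdUd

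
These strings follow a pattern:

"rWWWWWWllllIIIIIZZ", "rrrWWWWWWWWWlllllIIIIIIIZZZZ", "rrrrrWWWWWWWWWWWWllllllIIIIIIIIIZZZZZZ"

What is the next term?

rrrrrrrWWWWWWWWWWWWWWWlllllllIIIIIIIIIIIZZZZZZZZ

Term n consists of 2n-1 r's, followed by 3n+3 W's, followed by n+3 l's, followed by 2n+3 I's, followed by 2n Z's (n = 1, 2, …).
At n = 4 the blocks have lengths 7, 15, 7, 11, 8.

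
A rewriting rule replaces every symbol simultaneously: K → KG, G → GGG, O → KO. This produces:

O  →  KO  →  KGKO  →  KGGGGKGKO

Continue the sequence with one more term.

Rewriting each symbol of KGGGGKGKO: K→KG, G→GGG, G→GGG, G→GGG, G→GGG, K→KG, G→GGG, K→KG, O→KO, which concatenates to KG GGG GGG GGG GGG KG GGG KG KO.

KGGGGGGGGGGGGGKGGGGKGKO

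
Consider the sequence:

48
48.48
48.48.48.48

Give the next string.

48.48.48.48.48.48.48.48

Every step duplicates the string with '.' between the halves.
One more doubling of 48.48.48.48 gives the answer.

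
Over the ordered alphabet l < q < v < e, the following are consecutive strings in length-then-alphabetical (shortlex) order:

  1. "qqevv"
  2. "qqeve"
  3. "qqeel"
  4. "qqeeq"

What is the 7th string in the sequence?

qvlll

Stepping forward 3 times from qqeeq: qqeeq → qqeev → qqeee, then the target.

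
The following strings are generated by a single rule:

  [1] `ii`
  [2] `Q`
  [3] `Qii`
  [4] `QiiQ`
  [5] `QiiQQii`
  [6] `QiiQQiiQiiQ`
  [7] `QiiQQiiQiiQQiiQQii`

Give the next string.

QiiQQiiQiiQQiiQQiiQiiQQiiQiiQ

This is a Fibonacci-style word recurrence s(k) = s(k−1)·s(k−2): e.g. Q·ii = Qii.
The next term joins QiiQQiiQiiQQiiQQii and QiiQQiiQiiQ.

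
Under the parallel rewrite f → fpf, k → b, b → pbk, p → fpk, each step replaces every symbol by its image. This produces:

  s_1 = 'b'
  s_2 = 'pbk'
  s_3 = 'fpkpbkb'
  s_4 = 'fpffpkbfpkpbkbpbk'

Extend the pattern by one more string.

Applying the rule to each of the 17 symbols of fpffpkbfpkpbkbpbk gives the pieces fpf fpk fpf fpf fpk b pbk fpf fpk b fpk pbk b pbk fpk pbk b, which concatenate to the answer.

fpffpkfpffpffpkbpbkfpffpkbfpkpbkbpbkfpkpbkb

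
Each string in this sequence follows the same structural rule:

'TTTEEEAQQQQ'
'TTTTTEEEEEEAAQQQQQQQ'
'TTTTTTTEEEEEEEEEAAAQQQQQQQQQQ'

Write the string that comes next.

TTTTTTTTTEEEEEEEEEEEEAAAAQQQQQQQQQQQQQ

Term n consists of 2n+1 T's, followed by 3n E's, followed by n A's, followed by 3n+1 Q's (n = 1, 2, …).
For the next term, n = 4, so the run lengths are 9, 12, 4, 13.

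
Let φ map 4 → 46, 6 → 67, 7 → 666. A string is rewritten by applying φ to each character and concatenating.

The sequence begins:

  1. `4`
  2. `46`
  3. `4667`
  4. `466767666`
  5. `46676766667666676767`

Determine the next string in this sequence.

Rewriting the 20 symbols of 46676766667666676767 one by one yields 46 67 67 666 67 666 67 67 67 67 666 67 67 67 67 666 67 666 67 666; concatenated:

4667676666766667676767666676767676666766667666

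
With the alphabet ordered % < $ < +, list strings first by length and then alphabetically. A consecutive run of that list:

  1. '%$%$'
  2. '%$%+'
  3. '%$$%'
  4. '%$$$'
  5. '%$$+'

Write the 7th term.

Stepping forward 2 times from %$$+: %$$+ → %$+%, then the target.

%$+$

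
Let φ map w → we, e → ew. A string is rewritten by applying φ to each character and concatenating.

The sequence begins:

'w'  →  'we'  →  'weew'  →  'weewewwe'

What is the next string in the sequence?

Apply φ to weewewwe symbol by symbol: w→we, e→ew, e→ew, w→we, e→ew, w→we, w→we, e→ew; joined: we ew ew we ew we we ew.

weewewweewweweew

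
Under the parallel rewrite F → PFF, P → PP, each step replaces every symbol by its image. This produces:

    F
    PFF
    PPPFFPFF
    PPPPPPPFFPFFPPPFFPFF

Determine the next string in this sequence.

Replace each of the 20 characters of PPPPPPPFFPFFPPPFFPFF in place — PP PP PP PP PP PP PP PFF PFF PP PFF PFF PP PP PP PFF PFF PP PFF PFF — and concatenate.

PPPPPPPPPPPPPPPFFPFFPPPFFPFFPPPPPPPFFPFFPPPFFPFF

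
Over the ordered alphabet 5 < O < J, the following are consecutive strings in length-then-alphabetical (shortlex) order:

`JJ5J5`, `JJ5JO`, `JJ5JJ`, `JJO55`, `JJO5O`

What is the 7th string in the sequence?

JJOO5

Continuing the enumeration 2 steps past JJO5O: JJO5O → JJO5J → (answer).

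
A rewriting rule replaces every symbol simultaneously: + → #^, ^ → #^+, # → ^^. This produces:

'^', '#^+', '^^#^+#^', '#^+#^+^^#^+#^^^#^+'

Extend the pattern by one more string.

^^#^+#^^^#^+#^#^+#^+^^#^+#^^^#^+#^+#^+^^#^+#^

Applying the rule to each of the 18 symbols of #^+#^+^^#^+#^^^#^+ gives the pieces ^^ #^+ #^ ^^ #^+ #^ #^+ #^+ ^^ #^+ #^ ^^ #^+ #^+ #^+ ^^ #^+ #^, which concatenate to the answer.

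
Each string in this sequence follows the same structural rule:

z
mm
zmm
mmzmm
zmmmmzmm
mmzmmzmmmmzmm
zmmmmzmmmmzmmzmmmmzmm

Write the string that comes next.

Each term (from the third on) is the two preceding terms concatenated in order: term 3 = z·mm = zmm.
So term 8 is mmzmmzmmmmzmm·zmmmmzmmmmzmmzmmmmzmm.

mmzmmzmmmmzmmzmmmmzmmmmzmmzmmmmzmm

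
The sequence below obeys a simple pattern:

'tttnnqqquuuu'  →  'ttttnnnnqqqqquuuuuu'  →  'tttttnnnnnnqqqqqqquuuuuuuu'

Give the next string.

Reading off run lengths: t runs 3, 4, 5; n runs 2, 4, 6; q runs 3, 5, 7; u runs 4, 6, 8 — each is linear in n (n = 1, 2, …).
At n = 4 the blocks have lengths 6, 8, 9, 10.

ttttttnnnnnnnnqqqqqqqqquuuuuuuuuu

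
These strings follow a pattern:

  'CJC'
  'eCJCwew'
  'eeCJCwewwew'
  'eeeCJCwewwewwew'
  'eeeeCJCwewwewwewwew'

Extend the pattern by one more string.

Each term wraps the previous one in e on the left and wew on the right.
One more step from eeeeCJCwewwewwewwew gives the answer.

eeeeeCJCwewwewwewwewwew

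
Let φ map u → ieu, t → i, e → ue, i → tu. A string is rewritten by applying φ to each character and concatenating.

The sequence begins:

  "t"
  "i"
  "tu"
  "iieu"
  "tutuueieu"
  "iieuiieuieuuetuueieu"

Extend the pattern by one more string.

tutuueieututuueieutuueieuieuueiieuieuuetuueieu

φ(iieuiieuieuuetuueieu) expands symbol-by-symbol to tu tu ue ieu tu tu ue ieu tu ue ieu ieu ue i ieu ieu ue tu ue ieu; joining the 20 pieces gives the next term.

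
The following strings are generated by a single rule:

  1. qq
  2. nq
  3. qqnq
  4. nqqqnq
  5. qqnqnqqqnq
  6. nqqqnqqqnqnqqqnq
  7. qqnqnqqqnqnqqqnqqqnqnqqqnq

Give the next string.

nqqqnqqqnqnqqqnqqqnqnqqqnqnqqqnqqqnqnqqqnq

From term 3 onward, concatenate the second-to-last term with the last: qq·nq = qqnq, nq·qqnq = nqqqnq, …
The next term joins nqqqnqqqnqnqqqnq and qqnqnqqqnqnqqqnqqqnqnqqqnq.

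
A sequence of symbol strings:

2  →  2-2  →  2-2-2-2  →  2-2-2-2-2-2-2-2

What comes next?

Every step duplicates the string with '-' between the halves.
Doubling 2-2-2-2-2-2-2-2 with '-' between the halves:

2-2-2-2-2-2-2-2-2-2-2-2-2-2-2-2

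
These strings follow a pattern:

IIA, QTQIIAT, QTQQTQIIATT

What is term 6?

QTQQTQQTQQTQQTQIIATTTTT

Every step adds QTQ to the front and T to the end of the previous string.
From QTQQTQIIATT, 3 further steps: QTQQTQIIATT → QTQQTQQTQIIATTT → QTQQTQQTQQTQIIATTTT → (answer).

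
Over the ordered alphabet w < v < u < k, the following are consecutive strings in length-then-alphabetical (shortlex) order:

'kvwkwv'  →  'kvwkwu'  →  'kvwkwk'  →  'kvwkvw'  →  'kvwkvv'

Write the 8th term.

kvwkuw

Continuing the enumeration 3 steps past kvwkvv: kvwkvv → kvwkvu → kvwkvk → (answer).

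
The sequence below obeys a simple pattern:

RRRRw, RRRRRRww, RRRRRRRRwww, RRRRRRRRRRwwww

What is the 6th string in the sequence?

RRRRRRRRRRRRRRwwwwww

Term n consists of 2n+2 R's, followed by n w's (n = 1, 2, …).
At n = 6 the blocks have lengths 14, 6.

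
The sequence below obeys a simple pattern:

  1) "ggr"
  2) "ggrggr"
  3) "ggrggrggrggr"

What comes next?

Each string is two copies of the previous one concatenated.
One more doubling of ggrggrggrggr gives the answer.

ggrggrggrggrggrggrggrggr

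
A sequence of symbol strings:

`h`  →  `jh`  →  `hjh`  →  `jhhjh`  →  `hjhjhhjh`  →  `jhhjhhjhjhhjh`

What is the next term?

From term 3 onward, concatenate the second-to-last term with the last: h·jh = hjh, jh·hjh = jhhjh, …
The next term joins hjhjhhjh and jhhjhhjhjhhjh.

hjhjhhjhjhhjhhjhjhhjh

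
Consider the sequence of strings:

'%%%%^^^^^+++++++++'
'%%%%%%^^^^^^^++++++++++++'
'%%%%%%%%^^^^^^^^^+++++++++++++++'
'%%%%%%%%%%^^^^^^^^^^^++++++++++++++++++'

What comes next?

The n-th term is 2n %'s then 2n+1 ^'s then 3n+3 +'s, where the shown terms are n = 2, 3, 4, 5.
For the next term, n = 6, so the run lengths are 12, 13, 21.

%%%%%%%%%%%%^^^^^^^^^^^^^+++++++++++++++++++++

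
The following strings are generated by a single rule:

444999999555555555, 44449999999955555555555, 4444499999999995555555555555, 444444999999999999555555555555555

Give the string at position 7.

Each string has the form 4^{n} 9^{2n} 5^{2n+3}, where the shown terms are n = 3, 4, 5, 6.
Setting n = 9 gives 9, 18, 21 characters in each block.

444444444999999999999999999555555555555555555555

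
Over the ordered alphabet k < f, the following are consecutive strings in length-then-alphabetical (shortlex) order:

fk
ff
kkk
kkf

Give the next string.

kfk

Find the rightmost character of kkf below f, bump it to the next letter, and reset everything to its right to k.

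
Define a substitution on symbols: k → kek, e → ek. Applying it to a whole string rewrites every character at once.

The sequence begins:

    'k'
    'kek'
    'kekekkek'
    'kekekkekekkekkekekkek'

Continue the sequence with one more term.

φ(kekekkekekkekkekekkek) expands symbol-by-symbol to kek ek kek ek kek kek ek kek ek kek kek ek kek kek ek kek ek kek kek ek kek; joining the 21 pieces gives the next term.

kekekkekekkekkekekkekekkekkekekkekkekekkekekkekkekekkek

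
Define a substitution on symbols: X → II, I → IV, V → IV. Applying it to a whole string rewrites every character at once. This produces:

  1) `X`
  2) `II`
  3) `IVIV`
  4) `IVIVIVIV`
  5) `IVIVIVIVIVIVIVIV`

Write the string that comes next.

Replace each of the 16 characters of IVIVIVIVIVIVIVIV in place — IV IV IV IV IV IV IV IV IV IV IV IV IV IV IV IV — and concatenate.

IVIVIVIVIVIVIVIVIVIVIVIVIVIVIVIV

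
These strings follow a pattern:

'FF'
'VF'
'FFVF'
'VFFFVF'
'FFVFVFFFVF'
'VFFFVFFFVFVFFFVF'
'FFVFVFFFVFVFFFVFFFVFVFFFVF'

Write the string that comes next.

VFFFVFFFVFVFFFVFFFVFVFFFVFVFFFVFFFVFVFFFVF

This is a Fibonacci-style word recurrence s(k) = s(k−2)·s(k−1): e.g. FF·VF = FFVF.
The next term joins VFFFVFFFVFVFFFVF and FFVFVFFFVFVFFFVFFFVFVFFFVF.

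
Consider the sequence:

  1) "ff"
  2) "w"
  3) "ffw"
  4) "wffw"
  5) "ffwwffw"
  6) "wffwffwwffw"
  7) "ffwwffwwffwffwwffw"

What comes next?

From term 3 onward, concatenate the second-to-last term with the last: ff·w = ffw, w·ffw = wffw, …
The next term joins wffwffwwffw and ffwwffwwffwffwwffw.

wffwffwwffwffwwffwwffwffwwffw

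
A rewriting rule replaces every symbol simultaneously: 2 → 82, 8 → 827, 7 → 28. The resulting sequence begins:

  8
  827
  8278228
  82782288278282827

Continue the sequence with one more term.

Applying the rule to each of the 17 symbols of 82782288278282827 gives the pieces 827 82 28 827 82 82 827 827 82 28 827 82 827 82 827 82 28, which concatenate to the answer.

82782288278282827827822882782827828278228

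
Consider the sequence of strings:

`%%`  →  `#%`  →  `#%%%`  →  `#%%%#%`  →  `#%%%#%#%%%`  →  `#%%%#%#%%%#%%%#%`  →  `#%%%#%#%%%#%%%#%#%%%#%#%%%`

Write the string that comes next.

#%%%#%#%%%#%%%#%#%%%#%#%%%#%%%#%#%%%#%%%#%

Each term (from the third on) is the previous term followed by the one before it: term 3 = #%·%% = #%%%.
So term 8 is #%%%#%#%%%#%%%#%#%%%#%#%%%·#%%%#%#%%%#%%%#%.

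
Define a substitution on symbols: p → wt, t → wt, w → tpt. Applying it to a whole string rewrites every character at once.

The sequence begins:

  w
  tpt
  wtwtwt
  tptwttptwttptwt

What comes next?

Replace each of the 15 characters of tptwttptwttptwt in place — wt wt wt tpt wt wt wt wt tpt wt wt wt wt tpt wt — and concatenate.

wtwtwttptwtwtwtwttptwtwtwtwttptwt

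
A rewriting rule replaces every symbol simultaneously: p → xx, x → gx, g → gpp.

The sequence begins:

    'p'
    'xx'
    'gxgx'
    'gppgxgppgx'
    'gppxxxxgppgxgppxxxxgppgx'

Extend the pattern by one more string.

gppxxxxgxgxgxgxgppxxxxgppgxgppxxxxgxgxgxgxgppxxxxgppgx

Applying the rule to each of the 24 symbols of gppxxxxgppgxgppxxxxgppgx gives the pieces gpp xx xx gx gx gx gx gpp xx xx gpp gx gpp xx xx gx gx gx gx gpp xx xx gpp gx, which concatenate to the answer.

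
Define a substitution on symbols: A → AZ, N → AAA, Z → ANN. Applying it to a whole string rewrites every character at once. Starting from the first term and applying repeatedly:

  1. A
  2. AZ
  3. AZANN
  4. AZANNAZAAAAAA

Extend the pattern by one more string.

AZANNAZAAAAAAAZANNAZAZAZAZAZAZ

φ(AZANNAZAAAAAA) expands symbol-by-symbol to AZ ANN AZ AAA AAA AZ ANN AZ AZ AZ AZ AZ AZ; joining the 13 pieces gives the next term.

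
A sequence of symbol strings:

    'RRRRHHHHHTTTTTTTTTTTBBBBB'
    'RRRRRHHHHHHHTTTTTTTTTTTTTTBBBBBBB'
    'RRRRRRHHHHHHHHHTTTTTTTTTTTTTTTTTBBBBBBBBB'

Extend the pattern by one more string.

Term n consists of n+1 R's, followed by 2n-1 H's, followed by 3n+2 T's, followed by 2n-1 B's, where the shown terms are n = 3, 4, 5.
At n = 6 the blocks have lengths 7, 11, 20, 11.

RRRRRRRHHHHHHHHHHHTTTTTTTTTTTTTTTTTTTTBBBBBBBBBBB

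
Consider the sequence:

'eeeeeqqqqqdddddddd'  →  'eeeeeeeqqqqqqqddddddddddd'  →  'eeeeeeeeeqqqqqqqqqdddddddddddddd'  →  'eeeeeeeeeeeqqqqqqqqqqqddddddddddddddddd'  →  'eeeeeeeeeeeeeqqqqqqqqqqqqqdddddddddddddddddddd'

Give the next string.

eeeeeeeeeeeeeeeqqqqqqqqqqqqqqqddddddddddddddddddddddd

Reading off run lengths: e runs 5, 7, 9, 11, 13; q runs 5, 7, 9, 11, 13; d runs 8, 11, 14, 17, 20 — each is linear in n, where the shown terms are n = 2, 3, 4, 5, 6.
Setting n = 7 gives 15, 15, 23 characters in each block.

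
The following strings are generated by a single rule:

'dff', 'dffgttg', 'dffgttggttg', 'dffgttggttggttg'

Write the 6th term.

dffgttggttggttggttggttg

The strings grow by a fixed suffix gttg each time.
From dffgttggttggttg, 2 further steps: dffgttggttggttg → dffgttggttggttggttg → (answer).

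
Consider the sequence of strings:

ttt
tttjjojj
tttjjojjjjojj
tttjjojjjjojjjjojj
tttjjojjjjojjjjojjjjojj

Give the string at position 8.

tttjjojjjjojjjjojjjjojjjjojjjjojjjjojj

Each term is the previous one with jjojj appended.
From tttjjojjjjojjjjojjjjojj, 3 further steps: tttjjojjjjojjjjojjjjojj → tttjjojjjjojjjjojjjjojjjjojj → tttjjojjjjojjjjojjjjojjjjojjjjojj → (answer).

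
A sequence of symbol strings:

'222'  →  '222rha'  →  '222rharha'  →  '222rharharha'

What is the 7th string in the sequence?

222rharharharharharha

Each term is the previous one with rha appended.
From 222rharharha, 3 further steps: 222rharharha → 222rharharharha → 222rharharharharha → (answer).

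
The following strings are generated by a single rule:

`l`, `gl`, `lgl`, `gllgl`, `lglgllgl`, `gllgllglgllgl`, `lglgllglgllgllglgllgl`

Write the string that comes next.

From term 3 onward, concatenate the second-to-last term with the last: l·gl = lgl, gl·lgl = gllgl, …
The next term joins gllgllglgllgl and lglgllglgllgllglgllgl.

gllgllglgllgllglgllglgllgllglgllgl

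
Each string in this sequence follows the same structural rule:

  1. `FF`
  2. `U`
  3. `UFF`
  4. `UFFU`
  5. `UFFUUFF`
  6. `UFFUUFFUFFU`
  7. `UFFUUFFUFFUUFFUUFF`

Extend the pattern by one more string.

This is a Fibonacci-style word recurrence s(k) = s(k−1)·s(k−2): e.g. U·FF = UFF.
So term 8 is UFFUUFFUFFUUFFUUFF·UFFUUFFUFFU.

UFFUUFFUFFUUFFUUFFUFFUUFFUFFU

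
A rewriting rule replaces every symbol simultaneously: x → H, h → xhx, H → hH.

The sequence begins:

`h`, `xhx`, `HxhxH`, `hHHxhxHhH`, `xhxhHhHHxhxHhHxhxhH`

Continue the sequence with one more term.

φ(xhxhHhHHxhxHhHxhxhH) expands symbol-by-symbol to H xhx H xhx hH xhx hH hH H xhx H hH xhx hH H xhx H xhx hH; joining the 19 pieces gives the next term.

HxhxHxhxhHxhxhHhHHxhxHhHxhxhHHxhxHxhxhH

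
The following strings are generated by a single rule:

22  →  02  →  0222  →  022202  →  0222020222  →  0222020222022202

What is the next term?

02220202220222020222020222

Each term (from the third on) is the previous term followed by the one before it: term 3 = 02·22 = 0222.
The next term joins 0222020222022202 and 0222020222.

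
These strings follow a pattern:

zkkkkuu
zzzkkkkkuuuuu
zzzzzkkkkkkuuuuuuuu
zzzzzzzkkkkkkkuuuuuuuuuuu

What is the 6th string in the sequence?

The n-th term is 2n-1 z's then n+3 k's then 3n-1 u's (n = 1, 2, …).
Setting n = 6 gives 11, 9, 17 characters in each block.

zzzzzzzzzzzkkkkkkkkkuuuuuuuuuuuuuuuuu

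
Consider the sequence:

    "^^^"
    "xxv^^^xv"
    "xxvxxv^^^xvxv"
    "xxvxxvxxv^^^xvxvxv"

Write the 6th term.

Each term wraps the previous one in xxv on the left and xv on the right.
From xxvxxvxxv^^^xvxvxv, 2 further steps: xxvxxvxxv^^^xvxvxv → xxvxxvxxvxxv^^^xvxvxvxv → (answer).

xxvxxvxxvxxvxxv^^^xvxvxvxvxv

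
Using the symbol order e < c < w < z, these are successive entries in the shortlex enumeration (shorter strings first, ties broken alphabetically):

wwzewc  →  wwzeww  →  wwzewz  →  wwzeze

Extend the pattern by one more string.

wwzezc

Find the rightmost character of wwzeze below z, bump it to the next letter, and reset everything to its right to e.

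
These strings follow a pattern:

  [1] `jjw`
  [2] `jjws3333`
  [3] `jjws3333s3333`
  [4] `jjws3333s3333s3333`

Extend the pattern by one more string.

jjws3333s3333s3333s3333

Every step adds s3333 to the end: s(k+1) = s(k)·s3333.
So the next term is jjws3333s3333s3333·s3333.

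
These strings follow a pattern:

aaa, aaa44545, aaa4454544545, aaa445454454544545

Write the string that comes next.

Each term is the previous one with 44545 appended.
Applying this once more to aaa445454454544545:

aaa44545445454454544545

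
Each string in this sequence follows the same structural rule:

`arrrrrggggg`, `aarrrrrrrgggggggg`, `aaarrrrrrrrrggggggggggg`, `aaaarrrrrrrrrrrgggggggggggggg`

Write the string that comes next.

Reading off run lengths: a runs 1, 2, 3, 4; r runs 5, 7, 9, 11; g runs 5, 8, 11, 14 — each is linear in n (n = 1, 2, …).
Setting n = 5 gives 5, 13, 17 characters in each block.

aaaaarrrrrrrrrrrrrggggggggggggggggg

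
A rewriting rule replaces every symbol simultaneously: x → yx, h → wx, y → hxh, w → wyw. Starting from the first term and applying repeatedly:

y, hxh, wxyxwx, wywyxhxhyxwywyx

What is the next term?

Replace each of the 15 characters of wywyxhxhyxwywyx in place — wyw hxh wyw hxh yx wx yx wx hxh yx wyw hxh wyw hxh yx — and concatenate.

wywhxhwywhxhyxwxyxwxhxhyxwywhxhwywhxhyx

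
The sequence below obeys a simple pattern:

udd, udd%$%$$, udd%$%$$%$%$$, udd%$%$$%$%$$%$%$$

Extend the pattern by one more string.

Every step adds %$%$$ to the end: s(k+1) = s(k)·%$%$$.
Applying this once more to udd%$%$$%$%$$%$%$$:

udd%$%$$%$%$$%$%$$%$%$$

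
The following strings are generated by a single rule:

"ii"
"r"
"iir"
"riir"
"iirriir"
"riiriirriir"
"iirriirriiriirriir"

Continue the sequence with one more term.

This is a Fibonacci-style word recurrence s(k) = s(k−2)·s(k−1): e.g. ii·r = iir.
So term 8 is riiriirriir·iirriirriiriirriir.

riiriirriiriirriirriiriirriir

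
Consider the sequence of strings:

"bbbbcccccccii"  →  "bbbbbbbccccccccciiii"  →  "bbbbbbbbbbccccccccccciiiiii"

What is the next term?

Term n consists of 3n-2 b's, followed by 2n+3 c's, followed by 2n-2 i's, where the shown terms are n = 2, 3, 4.
For the next term, n = 5, so the run lengths are 13, 13, 8.

bbbbbbbbbbbbbccccccccccccciiiiiiii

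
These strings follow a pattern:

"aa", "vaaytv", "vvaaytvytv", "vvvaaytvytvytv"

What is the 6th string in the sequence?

s(k+1) = v·s(k)·ytv, so each term gains v as a prefix and ytv as a suffix.
From vvvaaytvytvytv, 2 further steps: vvvaaytvytvytv → vvvvaaytvytvytvytv → (answer).

vvvvvaaytvytvytvytvytv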